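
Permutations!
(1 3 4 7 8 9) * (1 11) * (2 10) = (1 3 4 7 8 9 11)(2 10) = [0, 3, 10, 4, 7, 5, 6, 8, 9, 11, 2, 1]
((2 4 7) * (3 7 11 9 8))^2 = (2 11 8 7 4 9 3)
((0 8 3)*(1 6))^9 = ((0 8 3)(1 6))^9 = (8)(1 6)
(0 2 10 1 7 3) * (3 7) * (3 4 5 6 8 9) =[2, 4, 10, 0, 5, 6, 8, 7, 9, 3, 1] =(0 2 10 1 4 5 6 8 9 3)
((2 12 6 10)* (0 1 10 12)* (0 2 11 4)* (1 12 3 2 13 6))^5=(0 4 11 10 1 12)(2 13 6 3)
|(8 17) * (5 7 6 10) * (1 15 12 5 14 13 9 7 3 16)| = |(1 15 12 5 3 16)(6 10 14 13 9 7)(8 17)| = 6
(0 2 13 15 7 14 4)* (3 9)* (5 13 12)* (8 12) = (0 2 8 12 5 13 15 7 14 4)(3 9) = [2, 1, 8, 9, 0, 13, 6, 14, 12, 3, 10, 11, 5, 15, 4, 7]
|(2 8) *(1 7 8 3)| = 5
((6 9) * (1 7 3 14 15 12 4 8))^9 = (1 7 3 14 15 12 4 8)(6 9)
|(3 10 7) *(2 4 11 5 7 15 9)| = |(2 4 11 5 7 3 10 15 9)| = 9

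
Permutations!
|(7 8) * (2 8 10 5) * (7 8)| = |(2 7 10 5)| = 4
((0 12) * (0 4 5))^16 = (12)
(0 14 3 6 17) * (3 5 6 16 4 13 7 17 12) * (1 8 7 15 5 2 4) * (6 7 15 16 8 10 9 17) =(0 14 2 4 13 16 1 10 9 17)(3 8 15 5 7 6 12) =[14, 10, 4, 8, 13, 7, 12, 6, 15, 17, 9, 11, 3, 16, 2, 5, 1, 0]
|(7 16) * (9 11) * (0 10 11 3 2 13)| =|(0 10 11 9 3 2 13)(7 16)| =14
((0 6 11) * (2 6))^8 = (11)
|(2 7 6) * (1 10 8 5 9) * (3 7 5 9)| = 20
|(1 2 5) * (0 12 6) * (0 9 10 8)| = 6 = |(0 12 6 9 10 8)(1 2 5)|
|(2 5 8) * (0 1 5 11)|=6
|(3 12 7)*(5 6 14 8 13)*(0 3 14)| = 9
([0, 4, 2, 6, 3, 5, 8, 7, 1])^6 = (1 4 3 6 8)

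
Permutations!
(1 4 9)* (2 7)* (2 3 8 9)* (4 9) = (1 9)(2 7 3 8 4) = [0, 9, 7, 8, 2, 5, 6, 3, 4, 1]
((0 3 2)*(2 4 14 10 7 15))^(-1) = ((0 3 4 14 10 7 15 2))^(-1) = (0 2 15 7 10 14 4 3)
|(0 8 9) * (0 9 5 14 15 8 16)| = |(0 16)(5 14 15 8)| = 4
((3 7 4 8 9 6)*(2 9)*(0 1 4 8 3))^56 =((0 1 4 3 7 8 2 9 6))^56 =(0 4 7 2 6 1 3 8 9)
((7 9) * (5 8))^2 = (9)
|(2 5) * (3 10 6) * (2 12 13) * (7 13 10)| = |(2 5 12 10 6 3 7 13)| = 8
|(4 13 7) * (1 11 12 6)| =12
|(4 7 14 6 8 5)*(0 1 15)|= |(0 1 15)(4 7 14 6 8 5)|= 6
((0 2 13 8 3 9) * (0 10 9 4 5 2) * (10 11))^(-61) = (2 5 4 3 8 13)(9 10 11)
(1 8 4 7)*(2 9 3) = (1 8 4 7)(2 9 3) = [0, 8, 9, 2, 7, 5, 6, 1, 4, 3]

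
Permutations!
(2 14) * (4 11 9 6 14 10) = (2 10 4 11 9 6 14) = [0, 1, 10, 3, 11, 5, 14, 7, 8, 6, 4, 9, 12, 13, 2]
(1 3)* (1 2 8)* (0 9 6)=[9, 3, 8, 2, 4, 5, 0, 7, 1, 6]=(0 9 6)(1 3 2 8)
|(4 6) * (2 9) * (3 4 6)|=2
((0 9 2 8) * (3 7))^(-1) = ((0 9 2 8)(3 7))^(-1) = (0 8 2 9)(3 7)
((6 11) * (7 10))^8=(11)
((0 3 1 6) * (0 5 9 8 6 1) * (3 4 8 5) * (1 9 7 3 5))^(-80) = (9)(0 5 4 7 8 3 6)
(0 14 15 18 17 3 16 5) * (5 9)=[14, 1, 2, 16, 4, 0, 6, 7, 8, 5, 10, 11, 12, 13, 15, 18, 9, 3, 17]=(0 14 15 18 17 3 16 9 5)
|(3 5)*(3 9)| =3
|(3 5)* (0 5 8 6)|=5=|(0 5 3 8 6)|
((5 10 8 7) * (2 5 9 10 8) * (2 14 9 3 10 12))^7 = (2 9 10 7 5 12 14 3 8)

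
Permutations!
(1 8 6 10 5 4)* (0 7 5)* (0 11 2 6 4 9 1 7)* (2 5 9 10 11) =(1 8 4 7 9)(2 6 11 5 10) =[0, 8, 6, 3, 7, 10, 11, 9, 4, 1, 2, 5]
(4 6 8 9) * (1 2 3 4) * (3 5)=(1 2 5 3 4 6 8 9)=[0, 2, 5, 4, 6, 3, 8, 7, 9, 1]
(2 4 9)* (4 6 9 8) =(2 6 9)(4 8) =[0, 1, 6, 3, 8, 5, 9, 7, 4, 2]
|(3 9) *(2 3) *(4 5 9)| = |(2 3 4 5 9)| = 5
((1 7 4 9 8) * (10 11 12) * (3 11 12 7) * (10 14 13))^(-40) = ((1 3 11 7 4 9 8)(10 12 14 13))^(-40) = (14)(1 11 4 8 3 7 9)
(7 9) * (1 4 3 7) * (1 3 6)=(1 4 6)(3 7 9)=[0, 4, 2, 7, 6, 5, 1, 9, 8, 3]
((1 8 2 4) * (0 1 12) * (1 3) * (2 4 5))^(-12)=((0 3 1 8 4 12)(2 5))^(-12)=(12)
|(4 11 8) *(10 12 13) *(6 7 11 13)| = |(4 13 10 12 6 7 11 8)| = 8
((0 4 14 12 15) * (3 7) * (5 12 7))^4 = (0 3)(4 5)(7 15)(12 14)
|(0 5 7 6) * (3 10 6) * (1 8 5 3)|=|(0 3 10 6)(1 8 5 7)|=4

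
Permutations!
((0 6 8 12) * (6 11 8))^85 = ((0 11 8 12))^85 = (0 11 8 12)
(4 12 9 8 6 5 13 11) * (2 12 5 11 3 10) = (2 12 9 8 6 11 4 5 13 3 10) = [0, 1, 12, 10, 5, 13, 11, 7, 6, 8, 2, 4, 9, 3]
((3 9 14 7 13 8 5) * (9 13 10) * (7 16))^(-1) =(3 5 8 13)(7 16 14 9 10) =((3 13 8 5)(7 10 9 14 16))^(-1)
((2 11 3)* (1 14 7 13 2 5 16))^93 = (1 13 3)(2 5 14)(7 11 16)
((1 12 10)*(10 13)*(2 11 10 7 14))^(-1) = (1 10 11 2 14 7 13 12)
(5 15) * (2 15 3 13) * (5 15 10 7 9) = (15)(2 10 7 9 5 3 13) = [0, 1, 10, 13, 4, 3, 6, 9, 8, 5, 7, 11, 12, 2, 14, 15]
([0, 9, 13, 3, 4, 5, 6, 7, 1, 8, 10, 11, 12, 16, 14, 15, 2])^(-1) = [0, 8, 16, 3, 4, 5, 6, 7, 9, 1, 10, 11, 12, 2, 14, 15, 13]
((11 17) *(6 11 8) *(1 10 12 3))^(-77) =(1 3 12 10)(6 8 17 11) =((1 10 12 3)(6 11 17 8))^(-77)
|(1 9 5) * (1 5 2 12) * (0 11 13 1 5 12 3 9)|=|(0 11 13 1)(2 3 9)(5 12)|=12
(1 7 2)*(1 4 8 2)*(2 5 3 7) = [0, 2, 4, 7, 8, 3, 6, 1, 5] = (1 2 4 8 5 3 7)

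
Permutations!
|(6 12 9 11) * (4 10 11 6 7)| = |(4 10 11 7)(6 12 9)| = 12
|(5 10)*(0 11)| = |(0 11)(5 10)| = 2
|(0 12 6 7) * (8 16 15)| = 12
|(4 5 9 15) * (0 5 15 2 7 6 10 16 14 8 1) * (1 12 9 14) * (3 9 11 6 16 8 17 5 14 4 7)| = 45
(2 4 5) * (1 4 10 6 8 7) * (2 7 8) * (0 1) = [1, 4, 10, 3, 5, 7, 2, 0, 8, 9, 6] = (0 1 4 5 7)(2 10 6)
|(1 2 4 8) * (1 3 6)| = 6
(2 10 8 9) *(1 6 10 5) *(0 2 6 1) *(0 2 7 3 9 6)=[7, 1, 5, 9, 4, 2, 10, 3, 6, 0, 8]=(0 7 3 9)(2 5)(6 10 8)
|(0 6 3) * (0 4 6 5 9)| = 3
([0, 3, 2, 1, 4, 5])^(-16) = (5)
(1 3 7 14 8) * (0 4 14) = (0 4 14 8 1 3 7) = [4, 3, 2, 7, 14, 5, 6, 0, 1, 9, 10, 11, 12, 13, 8]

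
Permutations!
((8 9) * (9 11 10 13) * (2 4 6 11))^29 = (2 13 6 8 10 4 9 11)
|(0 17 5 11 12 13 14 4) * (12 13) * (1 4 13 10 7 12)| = |(0 17 5 11 10 7 12 1 4)(13 14)| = 18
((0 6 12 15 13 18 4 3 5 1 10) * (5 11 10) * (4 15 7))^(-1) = ((0 6 12 7 4 3 11 10)(1 5)(13 18 15))^(-1) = (0 10 11 3 4 7 12 6)(1 5)(13 15 18)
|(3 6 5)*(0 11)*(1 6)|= 4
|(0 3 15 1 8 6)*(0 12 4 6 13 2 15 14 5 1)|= 9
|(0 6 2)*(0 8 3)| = 5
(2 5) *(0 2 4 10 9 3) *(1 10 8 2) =(0 1 10 9 3)(2 5 4 8) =[1, 10, 5, 0, 8, 4, 6, 7, 2, 3, 9]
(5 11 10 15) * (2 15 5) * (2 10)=(2 15 10 5 11)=[0, 1, 15, 3, 4, 11, 6, 7, 8, 9, 5, 2, 12, 13, 14, 10]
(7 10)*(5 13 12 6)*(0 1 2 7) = (0 1 2 7 10)(5 13 12 6) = [1, 2, 7, 3, 4, 13, 5, 10, 8, 9, 0, 11, 6, 12]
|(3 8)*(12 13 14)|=|(3 8)(12 13 14)|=6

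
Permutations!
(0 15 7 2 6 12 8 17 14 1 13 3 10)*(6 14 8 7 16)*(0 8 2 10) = (0 15 16 6 12 7 10 8 17 2 14 1 13 3) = [15, 13, 14, 0, 4, 5, 12, 10, 17, 9, 8, 11, 7, 3, 1, 16, 6, 2]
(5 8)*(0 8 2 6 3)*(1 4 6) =[8, 4, 1, 0, 6, 2, 3, 7, 5] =(0 8 5 2 1 4 6 3)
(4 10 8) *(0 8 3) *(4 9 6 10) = [8, 1, 2, 0, 4, 5, 10, 7, 9, 6, 3] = (0 8 9 6 10 3)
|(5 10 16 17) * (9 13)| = 4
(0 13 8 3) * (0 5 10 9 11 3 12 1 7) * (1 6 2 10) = (0 13 8 12 6 2 10 9 11 3 5 1 7) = [13, 7, 10, 5, 4, 1, 2, 0, 12, 11, 9, 3, 6, 8]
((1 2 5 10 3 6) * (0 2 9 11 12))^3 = ((0 2 5 10 3 6 1 9 11 12))^3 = (0 10 1 12 5 6 11 2 3 9)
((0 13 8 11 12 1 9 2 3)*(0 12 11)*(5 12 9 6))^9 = (13)(1 6 5 12)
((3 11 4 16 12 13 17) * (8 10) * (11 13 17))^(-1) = (3 17 12 16 4 11 13)(8 10)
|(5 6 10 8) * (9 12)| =4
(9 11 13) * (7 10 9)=(7 10 9 11 13)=[0, 1, 2, 3, 4, 5, 6, 10, 8, 11, 9, 13, 12, 7]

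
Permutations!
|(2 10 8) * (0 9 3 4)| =|(0 9 3 4)(2 10 8)| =12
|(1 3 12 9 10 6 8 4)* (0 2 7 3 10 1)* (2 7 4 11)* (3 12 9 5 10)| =30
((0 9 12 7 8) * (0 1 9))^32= ((1 9 12 7 8))^32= (1 12 8 9 7)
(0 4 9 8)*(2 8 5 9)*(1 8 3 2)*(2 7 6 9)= (0 4 1 8)(2 3 7 6 9 5)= [4, 8, 3, 7, 1, 2, 9, 6, 0, 5]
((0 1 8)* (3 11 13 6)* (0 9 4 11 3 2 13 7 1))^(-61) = ((1 8 9 4 11 7)(2 13 6))^(-61) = (1 7 11 4 9 8)(2 6 13)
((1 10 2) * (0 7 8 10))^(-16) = ((0 7 8 10 2 1))^(-16) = (0 8 2)(1 7 10)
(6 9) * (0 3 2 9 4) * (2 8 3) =(0 2 9 6 4)(3 8) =[2, 1, 9, 8, 0, 5, 4, 7, 3, 6]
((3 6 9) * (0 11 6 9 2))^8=((0 11 6 2)(3 9))^8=(11)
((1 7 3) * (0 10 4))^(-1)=((0 10 4)(1 7 3))^(-1)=(0 4 10)(1 3 7)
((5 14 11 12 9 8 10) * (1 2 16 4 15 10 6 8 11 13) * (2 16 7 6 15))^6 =((1 16 4 2 7 6 8 15 10 5 14 13)(9 11 12))^6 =(1 8)(2 5)(4 10)(6 13)(7 14)(15 16)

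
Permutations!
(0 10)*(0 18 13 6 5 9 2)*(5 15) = (0 10 18 13 6 15 5 9 2) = [10, 1, 0, 3, 4, 9, 15, 7, 8, 2, 18, 11, 12, 6, 14, 5, 16, 17, 13]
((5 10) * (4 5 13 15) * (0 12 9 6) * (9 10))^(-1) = (0 6 9 5 4 15 13 10 12) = ((0 12 10 13 15 4 5 9 6))^(-1)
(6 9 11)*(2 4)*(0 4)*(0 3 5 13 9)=(0 4 2 3 5 13 9 11 6)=[4, 1, 3, 5, 2, 13, 0, 7, 8, 11, 10, 6, 12, 9]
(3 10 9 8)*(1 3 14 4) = [0, 3, 2, 10, 1, 5, 6, 7, 14, 8, 9, 11, 12, 13, 4] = (1 3 10 9 8 14 4)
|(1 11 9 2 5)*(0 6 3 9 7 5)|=20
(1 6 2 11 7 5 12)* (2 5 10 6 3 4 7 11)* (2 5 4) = (1 3 2 5 12)(4 7 10 6) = [0, 3, 5, 2, 7, 12, 4, 10, 8, 9, 6, 11, 1]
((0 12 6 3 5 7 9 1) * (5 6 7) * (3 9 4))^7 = ((0 12 7 4 3 6 9 1))^7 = (0 1 9 6 3 4 7 12)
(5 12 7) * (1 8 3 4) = (1 8 3 4)(5 12 7) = [0, 8, 2, 4, 1, 12, 6, 5, 3, 9, 10, 11, 7]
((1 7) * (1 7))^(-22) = (7)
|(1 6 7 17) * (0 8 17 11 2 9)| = |(0 8 17 1 6 7 11 2 9)| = 9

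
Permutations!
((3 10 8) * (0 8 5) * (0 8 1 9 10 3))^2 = ((0 1 9 10 5 8))^2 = (0 9 5)(1 10 8)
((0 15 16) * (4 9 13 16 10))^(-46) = (0 4 16 10 13 15 9)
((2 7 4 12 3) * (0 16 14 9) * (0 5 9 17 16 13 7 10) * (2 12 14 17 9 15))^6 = (17)(0 5 7 2 14)(4 10 9 13 15)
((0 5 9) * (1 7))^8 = (0 9 5)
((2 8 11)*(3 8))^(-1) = ((2 3 8 11))^(-1) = (2 11 8 3)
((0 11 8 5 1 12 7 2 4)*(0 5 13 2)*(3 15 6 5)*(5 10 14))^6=((0 11 8 13 2 4 3 15 6 10 14 5 1 12 7))^6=(0 3 1 13 10)(2 14 11 15 12)(4 5 8 6 7)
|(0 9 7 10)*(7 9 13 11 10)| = |(0 13 11 10)| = 4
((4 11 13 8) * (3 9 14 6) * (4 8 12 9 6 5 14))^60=((3 6)(4 11 13 12 9)(5 14))^60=(14)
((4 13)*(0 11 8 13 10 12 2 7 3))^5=(0 10)(2 8)(3 4)(7 13)(11 12)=((0 11 8 13 4 10 12 2 7 3))^5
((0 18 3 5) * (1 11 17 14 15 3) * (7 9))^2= (0 1 17 15 5 18 11 14 3)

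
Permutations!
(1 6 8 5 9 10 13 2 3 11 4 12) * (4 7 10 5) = (1 6 8 4 12)(2 3 11 7 10 13)(5 9) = [0, 6, 3, 11, 12, 9, 8, 10, 4, 5, 13, 7, 1, 2]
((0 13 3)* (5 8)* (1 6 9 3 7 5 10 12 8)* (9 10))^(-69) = ((0 13 7 5 1 6 10 12 8 9 3))^(-69) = (0 8 6 7 3 12 1 13 9 10 5)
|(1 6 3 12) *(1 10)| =|(1 6 3 12 10)| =5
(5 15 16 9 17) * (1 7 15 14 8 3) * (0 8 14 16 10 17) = (0 8 3 1 7 15 10 17 5 16 9) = [8, 7, 2, 1, 4, 16, 6, 15, 3, 0, 17, 11, 12, 13, 14, 10, 9, 5]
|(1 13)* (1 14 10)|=|(1 13 14 10)|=4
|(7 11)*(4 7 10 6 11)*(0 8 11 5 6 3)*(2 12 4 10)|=18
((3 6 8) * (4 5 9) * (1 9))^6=(1 4)(5 9)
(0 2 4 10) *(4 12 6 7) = [2, 1, 12, 3, 10, 5, 7, 4, 8, 9, 0, 11, 6] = (0 2 12 6 7 4 10)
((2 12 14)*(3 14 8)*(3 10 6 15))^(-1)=(2 14 3 15 6 10 8 12)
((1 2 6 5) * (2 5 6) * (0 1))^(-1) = (6)(0 5 1)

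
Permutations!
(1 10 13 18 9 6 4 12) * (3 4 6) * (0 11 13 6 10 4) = (0 11 13 18 9 3)(1 4 12)(6 10) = [11, 4, 2, 0, 12, 5, 10, 7, 8, 3, 6, 13, 1, 18, 14, 15, 16, 17, 9]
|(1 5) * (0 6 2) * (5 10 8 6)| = |(0 5 1 10 8 6 2)| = 7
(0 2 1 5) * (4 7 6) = (0 2 1 5)(4 7 6) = [2, 5, 1, 3, 7, 0, 4, 6]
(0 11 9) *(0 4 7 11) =[0, 1, 2, 3, 7, 5, 6, 11, 8, 4, 10, 9] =(4 7 11 9)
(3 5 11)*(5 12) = (3 12 5 11) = [0, 1, 2, 12, 4, 11, 6, 7, 8, 9, 10, 3, 5]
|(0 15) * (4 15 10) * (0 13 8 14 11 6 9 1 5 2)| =13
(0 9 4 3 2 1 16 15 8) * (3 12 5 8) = (0 9 4 12 5 8)(1 16 15 3 2) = [9, 16, 1, 2, 12, 8, 6, 7, 0, 4, 10, 11, 5, 13, 14, 3, 15]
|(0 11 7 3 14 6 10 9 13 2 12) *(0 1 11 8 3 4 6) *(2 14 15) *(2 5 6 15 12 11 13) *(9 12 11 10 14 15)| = |(0 8 3 11 7 4 9 2 10 12 1 13 15 5 6 14)| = 16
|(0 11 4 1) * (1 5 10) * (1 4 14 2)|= |(0 11 14 2 1)(4 5 10)|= 15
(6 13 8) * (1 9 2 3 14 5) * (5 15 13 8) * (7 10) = [0, 9, 3, 14, 4, 1, 8, 10, 6, 2, 7, 11, 12, 5, 15, 13] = (1 9 2 3 14 15 13 5)(6 8)(7 10)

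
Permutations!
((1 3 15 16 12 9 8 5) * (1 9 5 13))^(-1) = (1 13 8 9 5 12 16 15 3)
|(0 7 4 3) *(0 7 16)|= |(0 16)(3 7 4)|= 6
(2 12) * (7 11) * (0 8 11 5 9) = (0 8 11 7 5 9)(2 12) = [8, 1, 12, 3, 4, 9, 6, 5, 11, 0, 10, 7, 2]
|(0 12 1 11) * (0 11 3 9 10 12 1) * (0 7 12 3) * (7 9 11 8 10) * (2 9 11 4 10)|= |(0 1)(2 9 7 12 11 8)(3 4 10)|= 6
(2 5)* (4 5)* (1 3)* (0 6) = (0 6)(1 3)(2 4 5) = [6, 3, 4, 1, 5, 2, 0]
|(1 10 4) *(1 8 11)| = 5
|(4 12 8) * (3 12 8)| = 2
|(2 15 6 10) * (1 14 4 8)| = |(1 14 4 8)(2 15 6 10)| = 4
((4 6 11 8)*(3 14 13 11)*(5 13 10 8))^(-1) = ((3 14 10 8 4 6)(5 13 11))^(-1) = (3 6 4 8 10 14)(5 11 13)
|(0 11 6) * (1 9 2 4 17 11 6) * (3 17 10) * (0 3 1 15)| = |(0 6 3 17 11 15)(1 9 2 4 10)| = 30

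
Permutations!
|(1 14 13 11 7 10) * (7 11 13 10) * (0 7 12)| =3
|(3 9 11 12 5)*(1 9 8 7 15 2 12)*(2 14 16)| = 9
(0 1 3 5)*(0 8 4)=(0 1 3 5 8 4)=[1, 3, 2, 5, 0, 8, 6, 7, 4]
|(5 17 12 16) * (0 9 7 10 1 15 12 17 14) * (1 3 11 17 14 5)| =|(0 9 7 10 3 11 17 14)(1 15 12 16)| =8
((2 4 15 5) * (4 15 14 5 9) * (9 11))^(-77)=((2 15 11 9 4 14 5))^(-77)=(15)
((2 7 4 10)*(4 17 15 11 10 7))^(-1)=((2 4 7 17 15 11 10))^(-1)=(2 10 11 15 17 7 4)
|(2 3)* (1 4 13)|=|(1 4 13)(2 3)|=6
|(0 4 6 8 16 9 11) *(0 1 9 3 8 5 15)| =|(0 4 6 5 15)(1 9 11)(3 8 16)| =15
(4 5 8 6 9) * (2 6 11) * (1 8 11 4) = (1 8 4 5 11 2 6 9) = [0, 8, 6, 3, 5, 11, 9, 7, 4, 1, 10, 2]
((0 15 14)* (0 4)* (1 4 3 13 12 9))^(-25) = ((0 15 14 3 13 12 9 1 4))^(-25) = (0 14 13 9 4 15 3 12 1)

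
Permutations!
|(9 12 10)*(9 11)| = 4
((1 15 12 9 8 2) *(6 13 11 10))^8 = ((1 15 12 9 8 2)(6 13 11 10))^8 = (1 12 8)(2 15 9)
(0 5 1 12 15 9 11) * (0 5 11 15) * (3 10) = (0 11 5 1 12)(3 10)(9 15) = [11, 12, 2, 10, 4, 1, 6, 7, 8, 15, 3, 5, 0, 13, 14, 9]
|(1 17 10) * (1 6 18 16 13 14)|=8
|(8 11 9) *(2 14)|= 6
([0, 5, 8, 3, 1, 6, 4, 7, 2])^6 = (8)(1 6)(4 5)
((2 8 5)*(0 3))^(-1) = ((0 3)(2 8 5))^(-1) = (0 3)(2 5 8)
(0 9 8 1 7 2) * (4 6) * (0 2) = [9, 7, 2, 3, 6, 5, 4, 0, 1, 8] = (0 9 8 1 7)(4 6)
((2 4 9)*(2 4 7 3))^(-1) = ((2 7 3)(4 9))^(-1) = (2 3 7)(4 9)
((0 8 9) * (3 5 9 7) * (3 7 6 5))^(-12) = (0 5 8 9 6) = ((0 8 6 5 9))^(-12)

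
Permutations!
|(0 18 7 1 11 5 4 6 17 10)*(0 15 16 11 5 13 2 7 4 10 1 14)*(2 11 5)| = 36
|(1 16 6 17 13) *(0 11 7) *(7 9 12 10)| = |(0 11 9 12 10 7)(1 16 6 17 13)| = 30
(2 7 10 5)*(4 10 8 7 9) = (2 9 4 10 5)(7 8) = [0, 1, 9, 3, 10, 2, 6, 8, 7, 4, 5]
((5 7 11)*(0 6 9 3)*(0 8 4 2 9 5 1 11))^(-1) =(0 7 5 6)(1 11)(2 4 8 3 9)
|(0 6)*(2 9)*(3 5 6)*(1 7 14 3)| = |(0 1 7 14 3 5 6)(2 9)| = 14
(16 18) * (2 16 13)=[0, 1, 16, 3, 4, 5, 6, 7, 8, 9, 10, 11, 12, 2, 14, 15, 18, 17, 13]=(2 16 18 13)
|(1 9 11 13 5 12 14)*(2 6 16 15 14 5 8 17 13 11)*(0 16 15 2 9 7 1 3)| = 42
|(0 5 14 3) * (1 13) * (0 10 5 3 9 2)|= |(0 3 10 5 14 9 2)(1 13)|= 14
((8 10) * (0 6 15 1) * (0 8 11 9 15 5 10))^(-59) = ((0 6 5 10 11 9 15 1 8))^(-59) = (0 11 8 10 1 5 15 6 9)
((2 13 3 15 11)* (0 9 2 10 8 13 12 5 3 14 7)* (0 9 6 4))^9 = ((0 6 4)(2 12 5 3 15 11 10 8 13 14 7 9))^9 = (2 14 10 3)(5 9 13 11)(7 8 15 12)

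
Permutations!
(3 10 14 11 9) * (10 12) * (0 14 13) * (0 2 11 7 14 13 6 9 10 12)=(0 13 2 11 10 6 9 3)(7 14)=[13, 1, 11, 0, 4, 5, 9, 14, 8, 3, 6, 10, 12, 2, 7]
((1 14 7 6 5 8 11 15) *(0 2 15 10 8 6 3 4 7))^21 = ((0 2 15 1 14)(3 4 7)(5 6)(8 11 10))^21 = (0 2 15 1 14)(5 6)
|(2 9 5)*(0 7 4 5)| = 6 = |(0 7 4 5 2 9)|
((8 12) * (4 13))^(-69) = (4 13)(8 12)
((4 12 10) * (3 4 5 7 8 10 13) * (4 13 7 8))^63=(3 13)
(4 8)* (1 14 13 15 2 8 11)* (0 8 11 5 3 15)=(0 8 4 5 3 15 2 11 1 14 13)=[8, 14, 11, 15, 5, 3, 6, 7, 4, 9, 10, 1, 12, 0, 13, 2]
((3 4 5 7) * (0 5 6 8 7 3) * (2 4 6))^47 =((0 5 3 6 8 7)(2 4))^47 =(0 7 8 6 3 5)(2 4)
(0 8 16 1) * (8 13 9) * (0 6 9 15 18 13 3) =[3, 6, 2, 0, 4, 5, 9, 7, 16, 8, 10, 11, 12, 15, 14, 18, 1, 17, 13] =(0 3)(1 6 9 8 16)(13 15 18)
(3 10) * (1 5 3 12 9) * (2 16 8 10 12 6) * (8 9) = [0, 5, 16, 12, 4, 3, 2, 7, 10, 1, 6, 11, 8, 13, 14, 15, 9] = (1 5 3 12 8 10 6 2 16 9)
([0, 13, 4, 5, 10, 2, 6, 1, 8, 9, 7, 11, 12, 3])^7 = (1 7 10 4 2 5 3 13)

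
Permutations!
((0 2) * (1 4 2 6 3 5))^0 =((0 6 3 5 1 4 2))^0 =(6)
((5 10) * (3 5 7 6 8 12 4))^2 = ((3 5 10 7 6 8 12 4))^2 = (3 10 6 12)(4 5 7 8)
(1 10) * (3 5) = (1 10)(3 5) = [0, 10, 2, 5, 4, 3, 6, 7, 8, 9, 1]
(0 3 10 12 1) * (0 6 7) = (0 3 10 12 1 6 7) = [3, 6, 2, 10, 4, 5, 7, 0, 8, 9, 12, 11, 1]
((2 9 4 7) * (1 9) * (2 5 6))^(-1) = ((1 9 4 7 5 6 2))^(-1) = (1 2 6 5 7 4 9)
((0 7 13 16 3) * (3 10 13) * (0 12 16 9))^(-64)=(16)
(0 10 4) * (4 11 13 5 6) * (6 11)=(0 10 6 4)(5 11 13)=[10, 1, 2, 3, 0, 11, 4, 7, 8, 9, 6, 13, 12, 5]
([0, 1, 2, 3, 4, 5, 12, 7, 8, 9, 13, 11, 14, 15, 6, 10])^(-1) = (6 14 12)(10 15 13)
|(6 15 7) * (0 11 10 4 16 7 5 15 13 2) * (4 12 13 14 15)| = 42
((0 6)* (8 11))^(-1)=(0 6)(8 11)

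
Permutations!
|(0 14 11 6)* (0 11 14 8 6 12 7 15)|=7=|(0 8 6 11 12 7 15)|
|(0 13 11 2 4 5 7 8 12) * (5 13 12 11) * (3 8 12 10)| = 11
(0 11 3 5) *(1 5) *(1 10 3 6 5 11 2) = [2, 11, 1, 10, 4, 0, 5, 7, 8, 9, 3, 6] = (0 2 1 11 6 5)(3 10)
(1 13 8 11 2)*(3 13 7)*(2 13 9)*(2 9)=[0, 7, 1, 2, 4, 5, 6, 3, 11, 9, 10, 13, 12, 8]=(1 7 3 2)(8 11 13)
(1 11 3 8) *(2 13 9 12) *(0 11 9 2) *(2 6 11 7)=[7, 9, 13, 8, 4, 5, 11, 2, 1, 12, 10, 3, 0, 6]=(0 7 2 13 6 11 3 8 1 9 12)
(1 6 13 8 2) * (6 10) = [0, 10, 1, 3, 4, 5, 13, 7, 2, 9, 6, 11, 12, 8] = (1 10 6 13 8 2)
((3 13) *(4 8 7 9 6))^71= ((3 13)(4 8 7 9 6))^71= (3 13)(4 8 7 9 6)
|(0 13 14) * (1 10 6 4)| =|(0 13 14)(1 10 6 4)| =12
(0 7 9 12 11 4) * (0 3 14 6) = [7, 1, 2, 14, 3, 5, 0, 9, 8, 12, 10, 4, 11, 13, 6] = (0 7 9 12 11 4 3 14 6)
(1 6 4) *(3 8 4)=[0, 6, 2, 8, 1, 5, 3, 7, 4]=(1 6 3 8 4)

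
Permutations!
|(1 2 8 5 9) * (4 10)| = 10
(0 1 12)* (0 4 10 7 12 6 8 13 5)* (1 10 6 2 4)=(0 10 7 12 1 2 4 6 8 13 5)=[10, 2, 4, 3, 6, 0, 8, 12, 13, 9, 7, 11, 1, 5]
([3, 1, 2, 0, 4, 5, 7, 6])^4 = [0, 1, 2, 3, 4, 5, 6, 7]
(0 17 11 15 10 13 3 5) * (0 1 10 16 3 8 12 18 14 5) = (0 17 11 15 16 3)(1 10 13 8 12 18 14 5) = [17, 10, 2, 0, 4, 1, 6, 7, 12, 9, 13, 15, 18, 8, 5, 16, 3, 11, 14]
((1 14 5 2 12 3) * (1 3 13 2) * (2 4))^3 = ((1 14 5)(2 12 13 4))^3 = (14)(2 4 13 12)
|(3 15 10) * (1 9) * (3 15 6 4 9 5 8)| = 14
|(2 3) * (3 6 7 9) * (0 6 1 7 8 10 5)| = |(0 6 8 10 5)(1 7 9 3 2)| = 5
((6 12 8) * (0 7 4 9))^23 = (0 9 4 7)(6 8 12)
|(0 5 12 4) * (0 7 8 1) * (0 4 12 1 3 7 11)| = 15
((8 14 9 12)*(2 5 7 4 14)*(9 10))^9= (14)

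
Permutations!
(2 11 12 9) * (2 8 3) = (2 11 12 9 8 3) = [0, 1, 11, 2, 4, 5, 6, 7, 3, 8, 10, 12, 9]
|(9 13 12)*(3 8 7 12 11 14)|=|(3 8 7 12 9 13 11 14)|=8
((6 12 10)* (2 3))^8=((2 3)(6 12 10))^8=(6 10 12)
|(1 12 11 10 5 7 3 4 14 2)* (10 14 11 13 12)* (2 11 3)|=|(1 10 5 7 2)(3 4)(11 14)(12 13)|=10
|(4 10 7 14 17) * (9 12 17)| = 7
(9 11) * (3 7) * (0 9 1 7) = (0 9 11 1 7 3) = [9, 7, 2, 0, 4, 5, 6, 3, 8, 11, 10, 1]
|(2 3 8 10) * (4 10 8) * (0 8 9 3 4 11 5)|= 6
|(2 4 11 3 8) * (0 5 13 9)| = |(0 5 13 9)(2 4 11 3 8)| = 20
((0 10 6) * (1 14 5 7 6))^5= (0 7 14 10 6 5 1)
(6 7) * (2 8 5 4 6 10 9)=(2 8 5 4 6 7 10 9)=[0, 1, 8, 3, 6, 4, 7, 10, 5, 2, 9]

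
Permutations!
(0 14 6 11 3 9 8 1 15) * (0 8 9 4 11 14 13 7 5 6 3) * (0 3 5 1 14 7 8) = [13, 15, 2, 4, 11, 6, 7, 1, 14, 9, 10, 3, 12, 8, 5, 0] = (0 13 8 14 5 6 7 1 15)(3 4 11)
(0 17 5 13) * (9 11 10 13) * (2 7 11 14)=(0 17 5 9 14 2 7 11 10 13)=[17, 1, 7, 3, 4, 9, 6, 11, 8, 14, 13, 10, 12, 0, 2, 15, 16, 5]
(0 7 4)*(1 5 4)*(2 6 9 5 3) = (0 7 1 3 2 6 9 5 4) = [7, 3, 6, 2, 0, 4, 9, 1, 8, 5]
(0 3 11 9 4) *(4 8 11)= (0 3 4)(8 11 9)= [3, 1, 2, 4, 0, 5, 6, 7, 11, 8, 10, 9]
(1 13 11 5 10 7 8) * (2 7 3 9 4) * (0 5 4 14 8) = [5, 13, 7, 9, 2, 10, 6, 0, 1, 14, 3, 4, 12, 11, 8] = (0 5 10 3 9 14 8 1 13 11 4 2 7)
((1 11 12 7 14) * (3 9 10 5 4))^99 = (1 14 7 12 11)(3 4 5 10 9) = ((1 11 12 7 14)(3 9 10 5 4))^99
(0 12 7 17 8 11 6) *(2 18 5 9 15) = [12, 1, 18, 3, 4, 9, 0, 17, 11, 15, 10, 6, 7, 13, 14, 2, 16, 8, 5] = (0 12 7 17 8 11 6)(2 18 5 9 15)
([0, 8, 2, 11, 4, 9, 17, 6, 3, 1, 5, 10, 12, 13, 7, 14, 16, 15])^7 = (6 15 7 17 14)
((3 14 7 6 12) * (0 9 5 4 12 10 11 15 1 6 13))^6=(0 14 4)(1 6 10 11 15)(3 5 13)(7 12 9)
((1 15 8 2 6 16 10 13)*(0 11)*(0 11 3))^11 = (0 3)(1 2 10 15 6 13 8 16)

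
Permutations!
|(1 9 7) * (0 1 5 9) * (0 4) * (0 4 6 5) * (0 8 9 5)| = 3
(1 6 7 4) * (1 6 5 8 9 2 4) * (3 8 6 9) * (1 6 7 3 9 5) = [0, 1, 4, 8, 5, 7, 3, 6, 9, 2] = (2 4 5 7 6 3 8 9)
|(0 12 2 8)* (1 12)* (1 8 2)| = 2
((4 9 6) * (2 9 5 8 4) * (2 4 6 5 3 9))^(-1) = (3 4 6 8 5 9)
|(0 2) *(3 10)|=2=|(0 2)(3 10)|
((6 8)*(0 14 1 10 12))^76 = ((0 14 1 10 12)(6 8))^76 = (0 14 1 10 12)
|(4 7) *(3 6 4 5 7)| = |(3 6 4)(5 7)| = 6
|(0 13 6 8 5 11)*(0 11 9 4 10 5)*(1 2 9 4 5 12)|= |(0 13 6 8)(1 2 9 5 4 10 12)|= 28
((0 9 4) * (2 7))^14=((0 9 4)(2 7))^14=(0 4 9)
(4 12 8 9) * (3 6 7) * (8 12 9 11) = (12)(3 6 7)(4 9)(8 11) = [0, 1, 2, 6, 9, 5, 7, 3, 11, 4, 10, 8, 12]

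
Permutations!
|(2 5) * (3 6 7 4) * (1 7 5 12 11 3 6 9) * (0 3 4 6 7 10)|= |(0 3 9 1 10)(2 12 11 4 7 6 5)|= 35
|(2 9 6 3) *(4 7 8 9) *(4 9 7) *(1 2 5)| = |(1 2 9 6 3 5)(7 8)| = 6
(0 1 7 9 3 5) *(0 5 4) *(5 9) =[1, 7, 2, 4, 0, 9, 6, 5, 8, 3] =(0 1 7 5 9 3 4)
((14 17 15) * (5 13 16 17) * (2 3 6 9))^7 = ((2 3 6 9)(5 13 16 17 15 14))^7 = (2 9 6 3)(5 13 16 17 15 14)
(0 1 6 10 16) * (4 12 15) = (0 1 6 10 16)(4 12 15) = [1, 6, 2, 3, 12, 5, 10, 7, 8, 9, 16, 11, 15, 13, 14, 4, 0]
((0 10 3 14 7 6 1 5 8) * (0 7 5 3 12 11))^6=(0 12)(1 6 7 8 5 14 3)(10 11)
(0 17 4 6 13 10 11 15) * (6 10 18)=(0 17 4 10 11 15)(6 13 18)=[17, 1, 2, 3, 10, 5, 13, 7, 8, 9, 11, 15, 12, 18, 14, 0, 16, 4, 6]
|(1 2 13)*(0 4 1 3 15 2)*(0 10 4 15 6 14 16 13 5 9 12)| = |(0 15 2 5 9 12)(1 10 4)(3 6 14 16 13)| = 30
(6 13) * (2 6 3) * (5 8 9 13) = (2 6 5 8 9 13 3) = [0, 1, 6, 2, 4, 8, 5, 7, 9, 13, 10, 11, 12, 3]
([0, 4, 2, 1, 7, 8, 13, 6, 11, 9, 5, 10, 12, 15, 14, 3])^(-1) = [0, 3, 2, 15, 1, 10, 7, 4, 5, 9, 11, 8, 12, 6, 14, 13]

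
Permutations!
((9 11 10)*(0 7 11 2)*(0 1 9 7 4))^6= (11)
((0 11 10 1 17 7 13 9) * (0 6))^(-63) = ((0 11 10 1 17 7 13 9 6))^(-63) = (17)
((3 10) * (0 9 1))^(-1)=((0 9 1)(3 10))^(-1)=(0 1 9)(3 10)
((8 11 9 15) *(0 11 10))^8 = (0 9 8)(10 11 15)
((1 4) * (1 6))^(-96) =(6)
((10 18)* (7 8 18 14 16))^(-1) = (7 16 14 10 18 8)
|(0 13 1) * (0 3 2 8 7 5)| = 8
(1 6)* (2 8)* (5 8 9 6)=(1 5 8 2 9 6)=[0, 5, 9, 3, 4, 8, 1, 7, 2, 6]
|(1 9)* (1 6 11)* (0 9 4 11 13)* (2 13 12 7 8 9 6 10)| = |(0 6 12 7 8 9 10 2 13)(1 4 11)| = 9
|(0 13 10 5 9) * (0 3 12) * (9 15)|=8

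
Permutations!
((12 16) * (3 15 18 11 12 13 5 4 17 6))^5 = (3 16 6 12 17 11 4 18 5 15 13)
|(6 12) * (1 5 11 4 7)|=10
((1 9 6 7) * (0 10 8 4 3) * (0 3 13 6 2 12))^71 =(0 6 12 13 2 4 9 8 1 10 7)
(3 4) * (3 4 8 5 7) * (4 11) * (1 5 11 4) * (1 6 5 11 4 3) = [0, 11, 2, 8, 3, 7, 5, 1, 4, 9, 10, 6] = (1 11 6 5 7)(3 8 4)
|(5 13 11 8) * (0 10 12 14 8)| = |(0 10 12 14 8 5 13 11)| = 8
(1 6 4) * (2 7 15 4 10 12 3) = (1 6 10 12 3 2 7 15 4) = [0, 6, 7, 2, 1, 5, 10, 15, 8, 9, 12, 11, 3, 13, 14, 4]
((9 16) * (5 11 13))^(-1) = ((5 11 13)(9 16))^(-1) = (5 13 11)(9 16)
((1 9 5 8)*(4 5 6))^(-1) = ((1 9 6 4 5 8))^(-1) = (1 8 5 4 6 9)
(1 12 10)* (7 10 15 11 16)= [0, 12, 2, 3, 4, 5, 6, 10, 8, 9, 1, 16, 15, 13, 14, 11, 7]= (1 12 15 11 16 7 10)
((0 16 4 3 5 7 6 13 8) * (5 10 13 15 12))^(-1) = (0 8 13 10 3 4 16)(5 12 15 6 7)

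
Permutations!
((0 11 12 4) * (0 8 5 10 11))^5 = ((4 8 5 10 11 12))^5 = (4 12 11 10 5 8)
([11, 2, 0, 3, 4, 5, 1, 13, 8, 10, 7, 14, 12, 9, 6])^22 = (0 1 14)(2 6 11)(7 9)(10 13)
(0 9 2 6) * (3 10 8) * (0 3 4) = (0 9 2 6 3 10 8 4) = [9, 1, 6, 10, 0, 5, 3, 7, 4, 2, 8]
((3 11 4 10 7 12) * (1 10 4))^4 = ((1 10 7 12 3 11))^4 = (1 3 7)(10 11 12)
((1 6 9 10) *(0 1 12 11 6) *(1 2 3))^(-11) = ((0 2 3 1)(6 9 10 12 11))^(-11) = (0 2 3 1)(6 11 12 10 9)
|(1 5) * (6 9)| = |(1 5)(6 9)| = 2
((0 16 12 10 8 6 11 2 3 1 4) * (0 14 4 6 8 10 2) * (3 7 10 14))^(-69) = (0 2 14 1)(3 11 12 10)(4 6 16 7)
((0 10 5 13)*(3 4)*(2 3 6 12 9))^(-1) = (0 13 5 10)(2 9 12 6 4 3)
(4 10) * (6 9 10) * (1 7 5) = (1 7 5)(4 6 9 10) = [0, 7, 2, 3, 6, 1, 9, 5, 8, 10, 4]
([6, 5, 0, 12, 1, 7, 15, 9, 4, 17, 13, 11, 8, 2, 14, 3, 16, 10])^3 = [3, 9, 15, 4, 7, 17, 12, 10, 5, 13, 0, 11, 1, 6, 14, 8, 16, 2]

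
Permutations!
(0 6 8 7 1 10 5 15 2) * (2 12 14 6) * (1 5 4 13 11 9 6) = (0 2)(1 10 4 13 11 9 6 8 7 5 15 12 14) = [2, 10, 0, 3, 13, 15, 8, 5, 7, 6, 4, 9, 14, 11, 1, 12]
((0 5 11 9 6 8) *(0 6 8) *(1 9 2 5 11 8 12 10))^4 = (12)(0 8 2)(5 11 6)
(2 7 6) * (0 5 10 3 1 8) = (0 5 10 3 1 8)(2 7 6) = [5, 8, 7, 1, 4, 10, 2, 6, 0, 9, 3]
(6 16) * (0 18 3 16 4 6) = [18, 1, 2, 16, 6, 5, 4, 7, 8, 9, 10, 11, 12, 13, 14, 15, 0, 17, 3] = (0 18 3 16)(4 6)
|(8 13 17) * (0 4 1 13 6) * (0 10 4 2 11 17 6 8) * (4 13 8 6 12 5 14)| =36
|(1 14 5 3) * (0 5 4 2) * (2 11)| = |(0 5 3 1 14 4 11 2)| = 8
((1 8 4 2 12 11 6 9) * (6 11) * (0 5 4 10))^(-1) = (0 10 8 1 9 6 12 2 4 5)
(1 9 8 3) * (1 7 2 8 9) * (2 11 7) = [0, 1, 8, 2, 4, 5, 6, 11, 3, 9, 10, 7] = (2 8 3)(7 11)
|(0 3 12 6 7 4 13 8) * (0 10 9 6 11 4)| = 11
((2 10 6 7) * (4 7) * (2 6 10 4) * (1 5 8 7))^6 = ((10)(1 5 8 7 6 2 4))^6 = (10)(1 4 2 6 7 8 5)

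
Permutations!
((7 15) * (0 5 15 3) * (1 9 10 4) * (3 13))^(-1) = ((0 5 15 7 13 3)(1 9 10 4))^(-1) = (0 3 13 7 15 5)(1 4 10 9)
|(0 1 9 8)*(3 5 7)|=|(0 1 9 8)(3 5 7)|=12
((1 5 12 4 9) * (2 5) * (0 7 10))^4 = ((0 7 10)(1 2 5 12 4 9))^4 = (0 7 10)(1 4 5)(2 9 12)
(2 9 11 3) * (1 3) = (1 3 2 9 11) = [0, 3, 9, 2, 4, 5, 6, 7, 8, 11, 10, 1]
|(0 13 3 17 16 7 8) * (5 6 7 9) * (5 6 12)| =18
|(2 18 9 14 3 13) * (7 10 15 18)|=|(2 7 10 15 18 9 14 3 13)|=9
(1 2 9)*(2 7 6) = (1 7 6 2 9) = [0, 7, 9, 3, 4, 5, 2, 6, 8, 1]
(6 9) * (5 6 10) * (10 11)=(5 6 9 11 10)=[0, 1, 2, 3, 4, 6, 9, 7, 8, 11, 5, 10]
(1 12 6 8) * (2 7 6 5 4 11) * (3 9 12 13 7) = [0, 13, 3, 9, 11, 4, 8, 6, 1, 12, 10, 2, 5, 7] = (1 13 7 6 8)(2 3 9 12 5 4 11)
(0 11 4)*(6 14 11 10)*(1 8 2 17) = (0 10 6 14 11 4)(1 8 2 17) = [10, 8, 17, 3, 0, 5, 14, 7, 2, 9, 6, 4, 12, 13, 11, 15, 16, 1]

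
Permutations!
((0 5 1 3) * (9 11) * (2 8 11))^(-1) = (0 3 1 5)(2 9 11 8)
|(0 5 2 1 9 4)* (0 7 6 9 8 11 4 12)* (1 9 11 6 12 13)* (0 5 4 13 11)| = 12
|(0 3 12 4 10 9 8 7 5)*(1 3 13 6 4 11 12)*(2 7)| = 10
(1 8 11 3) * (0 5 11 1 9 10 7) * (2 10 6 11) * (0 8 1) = (0 5 2 10 7 8)(3 9 6 11) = [5, 1, 10, 9, 4, 2, 11, 8, 0, 6, 7, 3]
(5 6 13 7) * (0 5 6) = [5, 1, 2, 3, 4, 0, 13, 6, 8, 9, 10, 11, 12, 7] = (0 5)(6 13 7)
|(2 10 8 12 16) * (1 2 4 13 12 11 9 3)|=28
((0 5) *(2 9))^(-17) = ((0 5)(2 9))^(-17) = (0 5)(2 9)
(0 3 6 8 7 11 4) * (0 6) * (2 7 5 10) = (0 3)(2 7 11 4 6 8 5 10) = [3, 1, 7, 0, 6, 10, 8, 11, 5, 9, 2, 4]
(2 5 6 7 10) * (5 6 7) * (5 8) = [0, 1, 6, 3, 4, 7, 8, 10, 5, 9, 2] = (2 6 8 5 7 10)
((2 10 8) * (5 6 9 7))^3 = ((2 10 8)(5 6 9 7))^3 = (10)(5 7 9 6)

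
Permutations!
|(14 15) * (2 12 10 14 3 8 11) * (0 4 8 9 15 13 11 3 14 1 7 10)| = |(0 4 8 3 9 15 14 13 11 2 12)(1 7 10)| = 33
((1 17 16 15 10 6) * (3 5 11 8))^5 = (1 6 10 15 16 17)(3 5 11 8) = ((1 17 16 15 10 6)(3 5 11 8))^5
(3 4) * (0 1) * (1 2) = (0 2 1)(3 4) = [2, 0, 1, 4, 3]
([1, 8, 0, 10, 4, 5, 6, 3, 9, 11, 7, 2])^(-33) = [9, 11, 8, 3, 4, 5, 6, 7, 2, 0, 10, 1]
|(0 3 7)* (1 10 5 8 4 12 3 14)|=|(0 14 1 10 5 8 4 12 3 7)|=10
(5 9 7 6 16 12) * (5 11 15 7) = [0, 1, 2, 3, 4, 9, 16, 6, 8, 5, 10, 15, 11, 13, 14, 7, 12] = (5 9)(6 16 12 11 15 7)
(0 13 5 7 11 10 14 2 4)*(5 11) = (0 13 11 10 14 2 4)(5 7) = [13, 1, 4, 3, 0, 7, 6, 5, 8, 9, 14, 10, 12, 11, 2]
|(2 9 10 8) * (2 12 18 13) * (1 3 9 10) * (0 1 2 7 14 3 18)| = |(0 1 18 13 7 14 3 9 2 10 8 12)| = 12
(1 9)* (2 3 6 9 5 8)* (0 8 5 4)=(0 8 2 3 6 9 1 4)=[8, 4, 3, 6, 0, 5, 9, 7, 2, 1]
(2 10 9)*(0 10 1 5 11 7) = (0 10 9 2 1 5 11 7) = [10, 5, 1, 3, 4, 11, 6, 0, 8, 2, 9, 7]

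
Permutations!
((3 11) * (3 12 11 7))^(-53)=(3 7)(11 12)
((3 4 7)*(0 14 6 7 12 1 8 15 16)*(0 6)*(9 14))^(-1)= ((0 9 14)(1 8 15 16 6 7 3 4 12))^(-1)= (0 14 9)(1 12 4 3 7 6 16 15 8)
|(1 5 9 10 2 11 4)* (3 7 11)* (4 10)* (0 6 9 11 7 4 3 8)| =|(0 6 9 3 4 1 5 11 10 2 8)| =11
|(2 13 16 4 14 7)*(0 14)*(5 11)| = 14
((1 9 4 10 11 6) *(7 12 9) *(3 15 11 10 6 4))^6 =(1 11 9)(3 7 4)(6 15 12)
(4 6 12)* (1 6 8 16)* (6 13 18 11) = (1 13 18 11 6 12 4 8 16) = [0, 13, 2, 3, 8, 5, 12, 7, 16, 9, 10, 6, 4, 18, 14, 15, 1, 17, 11]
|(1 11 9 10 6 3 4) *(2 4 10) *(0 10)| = |(0 10 6 3)(1 11 9 2 4)| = 20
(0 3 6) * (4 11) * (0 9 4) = [3, 1, 2, 6, 11, 5, 9, 7, 8, 4, 10, 0] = (0 3 6 9 4 11)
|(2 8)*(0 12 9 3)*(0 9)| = 2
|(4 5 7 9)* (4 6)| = 5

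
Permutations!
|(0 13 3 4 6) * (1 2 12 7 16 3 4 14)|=|(0 13 4 6)(1 2 12 7 16 3 14)|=28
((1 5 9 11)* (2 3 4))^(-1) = (1 11 9 5)(2 4 3)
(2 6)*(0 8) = (0 8)(2 6) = [8, 1, 6, 3, 4, 5, 2, 7, 0]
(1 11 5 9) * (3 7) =(1 11 5 9)(3 7) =[0, 11, 2, 7, 4, 9, 6, 3, 8, 1, 10, 5]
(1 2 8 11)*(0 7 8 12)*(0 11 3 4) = (0 7 8 3 4)(1 2 12 11) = [7, 2, 12, 4, 0, 5, 6, 8, 3, 9, 10, 1, 11]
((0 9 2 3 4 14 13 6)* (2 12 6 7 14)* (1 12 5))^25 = (0 9 5 1 12 6)(2 3 4)(7 14 13)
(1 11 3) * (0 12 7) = [12, 11, 2, 1, 4, 5, 6, 0, 8, 9, 10, 3, 7] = (0 12 7)(1 11 3)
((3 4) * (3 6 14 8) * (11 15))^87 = (3 6 8 4 14)(11 15)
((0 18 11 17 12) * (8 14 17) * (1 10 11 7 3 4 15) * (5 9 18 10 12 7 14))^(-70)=((0 10 11 8 5 9 18 14 17 7 3 4 15 1 12))^(-70)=(0 9 3)(1 8 17)(4 10 18)(5 7 12)(11 14 15)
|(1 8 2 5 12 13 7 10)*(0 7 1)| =6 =|(0 7 10)(1 8 2 5 12 13)|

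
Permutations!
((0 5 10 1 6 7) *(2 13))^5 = ((0 5 10 1 6 7)(2 13))^5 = (0 7 6 1 10 5)(2 13)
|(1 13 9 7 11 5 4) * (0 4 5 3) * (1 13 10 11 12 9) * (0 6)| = 24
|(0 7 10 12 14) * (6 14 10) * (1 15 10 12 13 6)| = 8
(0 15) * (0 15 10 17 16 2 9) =[10, 1, 9, 3, 4, 5, 6, 7, 8, 0, 17, 11, 12, 13, 14, 15, 2, 16] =(0 10 17 16 2 9)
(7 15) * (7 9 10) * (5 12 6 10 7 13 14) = (5 12 6 10 13 14)(7 15 9) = [0, 1, 2, 3, 4, 12, 10, 15, 8, 7, 13, 11, 6, 14, 5, 9]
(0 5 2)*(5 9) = [9, 1, 0, 3, 4, 2, 6, 7, 8, 5] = (0 9 5 2)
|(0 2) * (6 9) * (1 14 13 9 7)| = |(0 2)(1 14 13 9 6 7)| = 6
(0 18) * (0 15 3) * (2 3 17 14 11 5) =(0 18 15 17 14 11 5 2 3) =[18, 1, 3, 0, 4, 2, 6, 7, 8, 9, 10, 5, 12, 13, 11, 17, 16, 14, 15]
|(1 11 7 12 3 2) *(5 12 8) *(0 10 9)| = |(0 10 9)(1 11 7 8 5 12 3 2)| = 24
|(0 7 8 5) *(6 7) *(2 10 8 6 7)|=7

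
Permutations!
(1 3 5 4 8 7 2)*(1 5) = (1 3)(2 5 4 8 7) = [0, 3, 5, 1, 8, 4, 6, 2, 7]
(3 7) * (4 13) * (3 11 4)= (3 7 11 4 13)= [0, 1, 2, 7, 13, 5, 6, 11, 8, 9, 10, 4, 12, 3]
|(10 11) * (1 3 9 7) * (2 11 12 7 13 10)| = 14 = |(1 3 9 13 10 12 7)(2 11)|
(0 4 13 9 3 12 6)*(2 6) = [4, 1, 6, 12, 13, 5, 0, 7, 8, 3, 10, 11, 2, 9] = (0 4 13 9 3 12 2 6)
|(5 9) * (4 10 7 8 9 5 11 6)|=7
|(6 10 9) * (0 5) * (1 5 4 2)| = 15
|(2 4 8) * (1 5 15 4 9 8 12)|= |(1 5 15 4 12)(2 9 8)|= 15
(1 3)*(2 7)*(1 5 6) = [0, 3, 7, 5, 4, 6, 1, 2] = (1 3 5 6)(2 7)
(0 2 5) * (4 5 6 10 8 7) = (0 2 6 10 8 7 4 5) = [2, 1, 6, 3, 5, 0, 10, 4, 7, 9, 8]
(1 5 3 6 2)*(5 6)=(1 6 2)(3 5)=[0, 6, 1, 5, 4, 3, 2]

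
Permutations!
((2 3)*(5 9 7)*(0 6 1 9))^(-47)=((0 6 1 9 7 5)(2 3))^(-47)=(0 6 1 9 7 5)(2 3)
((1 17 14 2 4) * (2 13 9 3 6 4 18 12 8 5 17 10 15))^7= (1 5 4 8 6 12 3 18 9 2 13 15 14 10 17)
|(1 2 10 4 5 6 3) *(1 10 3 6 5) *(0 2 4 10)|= 6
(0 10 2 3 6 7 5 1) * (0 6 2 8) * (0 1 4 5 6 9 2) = (0 10 8 1 9 2 3)(4 5)(6 7) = [10, 9, 3, 0, 5, 4, 7, 6, 1, 2, 8]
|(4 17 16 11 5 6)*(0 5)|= 7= |(0 5 6 4 17 16 11)|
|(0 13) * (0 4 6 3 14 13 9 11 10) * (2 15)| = |(0 9 11 10)(2 15)(3 14 13 4 6)| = 20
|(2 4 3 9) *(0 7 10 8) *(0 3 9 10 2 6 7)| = 15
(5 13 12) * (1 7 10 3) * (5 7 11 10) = [0, 11, 2, 1, 4, 13, 6, 5, 8, 9, 3, 10, 7, 12] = (1 11 10 3)(5 13 12 7)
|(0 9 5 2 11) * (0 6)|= |(0 9 5 2 11 6)|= 6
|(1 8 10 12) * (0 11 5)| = 12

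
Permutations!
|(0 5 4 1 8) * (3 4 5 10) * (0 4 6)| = 12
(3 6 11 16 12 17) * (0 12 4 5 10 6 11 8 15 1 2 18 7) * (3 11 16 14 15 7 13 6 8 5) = (0 12 17 11 14 15 1 2 18 13 6 5 10 8 7)(3 16 4) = [12, 2, 18, 16, 3, 10, 5, 0, 7, 9, 8, 14, 17, 6, 15, 1, 4, 11, 13]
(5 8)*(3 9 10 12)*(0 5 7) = (0 5 8 7)(3 9 10 12) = [5, 1, 2, 9, 4, 8, 6, 0, 7, 10, 12, 11, 3]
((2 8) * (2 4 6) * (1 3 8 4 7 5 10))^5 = ((1 3 8 7 5 10)(2 4 6))^5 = (1 10 5 7 8 3)(2 6 4)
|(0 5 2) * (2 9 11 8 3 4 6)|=|(0 5 9 11 8 3 4 6 2)|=9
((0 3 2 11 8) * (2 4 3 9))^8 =(0 11 9 8 2)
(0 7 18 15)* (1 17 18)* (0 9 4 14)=(0 7 1 17 18 15 9 4 14)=[7, 17, 2, 3, 14, 5, 6, 1, 8, 4, 10, 11, 12, 13, 0, 9, 16, 18, 15]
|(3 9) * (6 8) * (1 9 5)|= |(1 9 3 5)(6 8)|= 4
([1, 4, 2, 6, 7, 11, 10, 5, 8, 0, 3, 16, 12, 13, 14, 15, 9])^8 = [0, 1, 2, 10, 4, 5, 3, 7, 8, 9, 6, 11, 12, 13, 14, 15, 16]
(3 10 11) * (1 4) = (1 4)(3 10 11) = [0, 4, 2, 10, 1, 5, 6, 7, 8, 9, 11, 3]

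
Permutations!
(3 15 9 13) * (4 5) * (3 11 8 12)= (3 15 9 13 11 8 12)(4 5)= [0, 1, 2, 15, 5, 4, 6, 7, 12, 13, 10, 8, 3, 11, 14, 9]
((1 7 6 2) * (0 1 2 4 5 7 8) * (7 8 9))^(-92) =((0 1 9 7 6 4 5 8))^(-92) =(0 6)(1 4)(5 9)(7 8)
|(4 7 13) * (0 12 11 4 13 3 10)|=7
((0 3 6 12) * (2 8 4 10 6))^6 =(0 6 4 2)(3 12 10 8)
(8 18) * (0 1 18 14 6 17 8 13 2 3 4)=(0 1 18 13 2 3 4)(6 17 8 14)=[1, 18, 3, 4, 0, 5, 17, 7, 14, 9, 10, 11, 12, 2, 6, 15, 16, 8, 13]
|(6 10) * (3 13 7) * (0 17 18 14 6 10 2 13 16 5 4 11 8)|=|(0 17 18 14 6 2 13 7 3 16 5 4 11 8)|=14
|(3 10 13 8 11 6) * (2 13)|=|(2 13 8 11 6 3 10)|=7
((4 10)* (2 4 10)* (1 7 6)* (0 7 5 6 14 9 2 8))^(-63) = ((0 7 14 9 2 4 8)(1 5 6))^(-63) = (14)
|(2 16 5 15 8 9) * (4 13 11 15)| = 9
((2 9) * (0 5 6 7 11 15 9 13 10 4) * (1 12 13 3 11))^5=(15)(0 12 5 13 6 10 7 4 1)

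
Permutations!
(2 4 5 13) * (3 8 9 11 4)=[0, 1, 3, 8, 5, 13, 6, 7, 9, 11, 10, 4, 12, 2]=(2 3 8 9 11 4 5 13)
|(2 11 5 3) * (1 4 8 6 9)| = |(1 4 8 6 9)(2 11 5 3)| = 20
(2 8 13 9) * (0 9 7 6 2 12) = [9, 1, 8, 3, 4, 5, 2, 6, 13, 12, 10, 11, 0, 7] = (0 9 12)(2 8 13 7 6)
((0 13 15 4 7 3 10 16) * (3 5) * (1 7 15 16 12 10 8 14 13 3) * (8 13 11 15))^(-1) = (0 16 13 3)(1 5 7)(4 15 11 14 8)(10 12)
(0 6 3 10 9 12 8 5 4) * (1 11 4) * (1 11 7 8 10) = (0 6 3 1 7 8 5 11 4)(9 12 10) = [6, 7, 2, 1, 0, 11, 3, 8, 5, 12, 9, 4, 10]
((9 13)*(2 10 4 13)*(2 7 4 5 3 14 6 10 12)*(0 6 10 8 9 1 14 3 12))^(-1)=(0 2 12 5 10 14 1 13 4 7 9 8 6)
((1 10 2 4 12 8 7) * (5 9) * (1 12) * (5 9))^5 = ((1 10 2 4)(7 12 8))^5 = (1 10 2 4)(7 8 12)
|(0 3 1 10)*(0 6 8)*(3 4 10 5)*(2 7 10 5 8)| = 12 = |(0 4 5 3 1 8)(2 7 10 6)|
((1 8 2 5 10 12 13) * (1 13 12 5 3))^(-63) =((13)(1 8 2 3)(5 10))^(-63) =(13)(1 8 2 3)(5 10)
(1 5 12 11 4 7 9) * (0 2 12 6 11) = (0 2 12)(1 5 6 11 4 7 9) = [2, 5, 12, 3, 7, 6, 11, 9, 8, 1, 10, 4, 0]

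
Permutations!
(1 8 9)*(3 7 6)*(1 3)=(1 8 9 3 7 6)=[0, 8, 2, 7, 4, 5, 1, 6, 9, 3]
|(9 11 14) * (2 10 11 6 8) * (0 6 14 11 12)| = |(0 6 8 2 10 12)(9 14)| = 6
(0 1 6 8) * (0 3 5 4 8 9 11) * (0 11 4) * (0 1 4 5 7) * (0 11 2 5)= (0 4 8 3 7 11 2 5 1 6 9)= [4, 6, 5, 7, 8, 1, 9, 11, 3, 0, 10, 2]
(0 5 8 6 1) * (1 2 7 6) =(0 5 8 1)(2 7 6) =[5, 0, 7, 3, 4, 8, 2, 6, 1]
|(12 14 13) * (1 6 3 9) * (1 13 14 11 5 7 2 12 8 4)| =35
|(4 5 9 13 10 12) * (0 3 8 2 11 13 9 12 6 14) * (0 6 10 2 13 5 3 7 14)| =8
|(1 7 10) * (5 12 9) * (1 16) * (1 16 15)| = 12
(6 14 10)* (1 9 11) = (1 9 11)(6 14 10) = [0, 9, 2, 3, 4, 5, 14, 7, 8, 11, 6, 1, 12, 13, 10]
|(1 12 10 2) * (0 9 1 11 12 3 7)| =20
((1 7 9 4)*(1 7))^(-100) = (4 9 7)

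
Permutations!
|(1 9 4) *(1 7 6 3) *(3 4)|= 3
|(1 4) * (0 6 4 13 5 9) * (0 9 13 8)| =10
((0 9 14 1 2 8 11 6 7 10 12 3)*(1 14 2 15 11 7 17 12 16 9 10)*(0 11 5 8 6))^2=((0 10 16 9 2 6 17 12 3 11)(1 15 5 8 7))^2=(0 16 2 17 3)(1 5 7 15 8)(6 12 11 10 9)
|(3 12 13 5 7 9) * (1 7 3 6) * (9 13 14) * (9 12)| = 14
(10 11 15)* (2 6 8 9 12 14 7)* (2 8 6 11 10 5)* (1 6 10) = (1 6 10)(2 11 15 5)(7 8 9 12 14) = [0, 6, 11, 3, 4, 2, 10, 8, 9, 12, 1, 15, 14, 13, 7, 5]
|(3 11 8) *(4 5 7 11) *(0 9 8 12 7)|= |(0 9 8 3 4 5)(7 11 12)|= 6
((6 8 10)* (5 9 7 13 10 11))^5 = ((5 9 7 13 10 6 8 11))^5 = (5 6 7 11 10 9 8 13)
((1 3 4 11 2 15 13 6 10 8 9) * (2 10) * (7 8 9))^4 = ((1 3 4 11 10 9)(2 15 13 6)(7 8))^4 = (15)(1 10 4)(3 9 11)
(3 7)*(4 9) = (3 7)(4 9) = [0, 1, 2, 7, 9, 5, 6, 3, 8, 4]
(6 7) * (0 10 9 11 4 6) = (0 10 9 11 4 6 7) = [10, 1, 2, 3, 6, 5, 7, 0, 8, 11, 9, 4]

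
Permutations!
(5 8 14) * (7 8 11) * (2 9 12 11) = (2 9 12 11 7 8 14 5) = [0, 1, 9, 3, 4, 2, 6, 8, 14, 12, 10, 7, 11, 13, 5]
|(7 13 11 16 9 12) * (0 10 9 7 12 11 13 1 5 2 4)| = 10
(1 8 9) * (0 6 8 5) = (0 6 8 9 1 5) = [6, 5, 2, 3, 4, 0, 8, 7, 9, 1]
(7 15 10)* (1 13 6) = [0, 13, 2, 3, 4, 5, 1, 15, 8, 9, 7, 11, 12, 6, 14, 10] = (1 13 6)(7 15 10)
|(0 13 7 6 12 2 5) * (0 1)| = |(0 13 7 6 12 2 5 1)| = 8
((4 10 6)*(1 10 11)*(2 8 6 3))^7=((1 10 3 2 8 6 4 11))^7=(1 11 4 6 8 2 3 10)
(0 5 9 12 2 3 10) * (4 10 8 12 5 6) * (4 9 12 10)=(0 6 9 5 12 2 3 8 10)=[6, 1, 3, 8, 4, 12, 9, 7, 10, 5, 0, 11, 2]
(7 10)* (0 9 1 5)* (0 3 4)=(0 9 1 5 3 4)(7 10)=[9, 5, 2, 4, 0, 3, 6, 10, 8, 1, 7]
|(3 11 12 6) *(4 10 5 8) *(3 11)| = |(4 10 5 8)(6 11 12)| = 12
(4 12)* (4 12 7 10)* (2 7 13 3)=(2 7 10 4 13 3)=[0, 1, 7, 2, 13, 5, 6, 10, 8, 9, 4, 11, 12, 3]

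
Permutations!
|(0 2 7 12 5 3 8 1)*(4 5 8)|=6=|(0 2 7 12 8 1)(3 4 5)|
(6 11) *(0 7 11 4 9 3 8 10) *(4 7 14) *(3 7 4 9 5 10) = (0 14 9 7 11 6 4 5 10)(3 8) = [14, 1, 2, 8, 5, 10, 4, 11, 3, 7, 0, 6, 12, 13, 9]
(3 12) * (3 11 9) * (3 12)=(9 12 11)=[0, 1, 2, 3, 4, 5, 6, 7, 8, 12, 10, 9, 11]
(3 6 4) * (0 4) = (0 4 3 6) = [4, 1, 2, 6, 3, 5, 0]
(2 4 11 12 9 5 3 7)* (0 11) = [11, 1, 4, 7, 0, 3, 6, 2, 8, 5, 10, 12, 9] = (0 11 12 9 5 3 7 2 4)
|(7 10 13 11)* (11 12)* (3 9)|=|(3 9)(7 10 13 12 11)|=10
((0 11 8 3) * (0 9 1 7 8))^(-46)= (11)(1 9 3 8 7)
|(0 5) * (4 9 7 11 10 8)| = 6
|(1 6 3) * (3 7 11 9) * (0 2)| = 6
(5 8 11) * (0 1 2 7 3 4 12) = (0 1 2 7 3 4 12)(5 8 11) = [1, 2, 7, 4, 12, 8, 6, 3, 11, 9, 10, 5, 0]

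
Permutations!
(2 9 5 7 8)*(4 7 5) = (2 9 4 7 8) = [0, 1, 9, 3, 7, 5, 6, 8, 2, 4]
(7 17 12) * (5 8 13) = (5 8 13)(7 17 12) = [0, 1, 2, 3, 4, 8, 6, 17, 13, 9, 10, 11, 7, 5, 14, 15, 16, 12]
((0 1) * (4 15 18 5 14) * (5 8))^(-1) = ((0 1)(4 15 18 8 5 14))^(-1) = (0 1)(4 14 5 8 18 15)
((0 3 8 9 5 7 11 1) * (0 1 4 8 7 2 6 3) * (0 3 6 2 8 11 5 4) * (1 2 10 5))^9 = (0 4 8 10 1 3 11 9 5 2 7)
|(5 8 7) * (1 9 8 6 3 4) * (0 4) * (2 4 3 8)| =|(0 3)(1 9 2 4)(5 6 8 7)| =4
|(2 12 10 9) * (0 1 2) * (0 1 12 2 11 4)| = |(0 12 10 9 1 11 4)| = 7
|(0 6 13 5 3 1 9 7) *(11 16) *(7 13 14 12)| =10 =|(0 6 14 12 7)(1 9 13 5 3)(11 16)|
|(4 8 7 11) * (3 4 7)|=|(3 4 8)(7 11)|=6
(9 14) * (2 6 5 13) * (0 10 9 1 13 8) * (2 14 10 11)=(0 11 2 6 5 8)(1 13 14)(9 10)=[11, 13, 6, 3, 4, 8, 5, 7, 0, 10, 9, 2, 12, 14, 1]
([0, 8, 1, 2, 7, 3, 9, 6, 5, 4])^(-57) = [0, 3, 5, 8, 9, 1, 7, 4, 2, 6]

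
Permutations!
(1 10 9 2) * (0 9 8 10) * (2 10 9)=(0 2 1)(8 9 10)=[2, 0, 1, 3, 4, 5, 6, 7, 9, 10, 8]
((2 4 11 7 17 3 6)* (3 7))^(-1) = ((2 4 11 3 6)(7 17))^(-1) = (2 6 3 11 4)(7 17)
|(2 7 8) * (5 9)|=|(2 7 8)(5 9)|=6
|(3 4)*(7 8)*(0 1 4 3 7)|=5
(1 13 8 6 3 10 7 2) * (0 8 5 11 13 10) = (0 8 6 3)(1 10 7 2)(5 11 13) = [8, 10, 1, 0, 4, 11, 3, 2, 6, 9, 7, 13, 12, 5]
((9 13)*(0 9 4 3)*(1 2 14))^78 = ((0 9 13 4 3)(1 2 14))^78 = (14)(0 4 9 3 13)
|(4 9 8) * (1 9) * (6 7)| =|(1 9 8 4)(6 7)| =4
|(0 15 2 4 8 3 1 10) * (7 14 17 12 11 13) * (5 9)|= 24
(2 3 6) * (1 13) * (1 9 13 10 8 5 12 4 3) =(1 10 8 5 12 4 3 6 2)(9 13) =[0, 10, 1, 6, 3, 12, 2, 7, 5, 13, 8, 11, 4, 9]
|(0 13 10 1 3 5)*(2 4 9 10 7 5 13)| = |(0 2 4 9 10 1 3 13 7 5)| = 10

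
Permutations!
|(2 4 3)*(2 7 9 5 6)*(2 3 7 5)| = 12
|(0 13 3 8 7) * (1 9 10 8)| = 8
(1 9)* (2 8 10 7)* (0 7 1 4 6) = (0 7 2 8 10 1 9 4 6) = [7, 9, 8, 3, 6, 5, 0, 2, 10, 4, 1]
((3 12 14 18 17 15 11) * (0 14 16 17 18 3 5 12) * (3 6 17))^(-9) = (18)(0 14 6 17 15 11 5 12 16 3)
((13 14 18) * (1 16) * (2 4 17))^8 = (2 17 4)(13 18 14)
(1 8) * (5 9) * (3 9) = (1 8)(3 9 5) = [0, 8, 2, 9, 4, 3, 6, 7, 1, 5]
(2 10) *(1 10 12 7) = (1 10 2 12 7) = [0, 10, 12, 3, 4, 5, 6, 1, 8, 9, 2, 11, 7]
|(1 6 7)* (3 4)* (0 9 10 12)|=|(0 9 10 12)(1 6 7)(3 4)|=12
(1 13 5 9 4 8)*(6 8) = [0, 13, 2, 3, 6, 9, 8, 7, 1, 4, 10, 11, 12, 5] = (1 13 5 9 4 6 8)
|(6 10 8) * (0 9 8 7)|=6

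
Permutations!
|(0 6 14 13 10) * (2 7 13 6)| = |(0 2 7 13 10)(6 14)| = 10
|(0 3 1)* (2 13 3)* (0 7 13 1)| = |(0 2 1 7 13 3)| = 6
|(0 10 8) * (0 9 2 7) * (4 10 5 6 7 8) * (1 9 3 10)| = |(0 5 6 7)(1 9 2 8 3 10 4)| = 28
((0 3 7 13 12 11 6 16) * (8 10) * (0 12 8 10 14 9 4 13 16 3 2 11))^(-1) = ((0 2 11 6 3 7 16 12)(4 13 8 14 9))^(-1) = (0 12 16 7 3 6 11 2)(4 9 14 8 13)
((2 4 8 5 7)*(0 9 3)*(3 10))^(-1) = ((0 9 10 3)(2 4 8 5 7))^(-1) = (0 3 10 9)(2 7 5 8 4)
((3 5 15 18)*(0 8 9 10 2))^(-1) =((0 8 9 10 2)(3 5 15 18))^(-1) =(0 2 10 9 8)(3 18 15 5)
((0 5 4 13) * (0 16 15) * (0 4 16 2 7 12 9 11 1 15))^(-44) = ((0 5 16)(1 15 4 13 2 7 12 9 11))^(-44) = (0 5 16)(1 15 4 13 2 7 12 9 11)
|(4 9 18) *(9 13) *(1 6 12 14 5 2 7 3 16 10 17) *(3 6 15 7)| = |(1 15 7 6 12 14 5 2 3 16 10 17)(4 13 9 18)| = 12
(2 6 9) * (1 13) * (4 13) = (1 4 13)(2 6 9) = [0, 4, 6, 3, 13, 5, 9, 7, 8, 2, 10, 11, 12, 1]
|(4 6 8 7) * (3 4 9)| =6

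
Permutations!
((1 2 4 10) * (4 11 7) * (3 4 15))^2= ((1 2 11 7 15 3 4 10))^2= (1 11 15 4)(2 7 3 10)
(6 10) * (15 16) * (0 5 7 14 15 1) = [5, 0, 2, 3, 4, 7, 10, 14, 8, 9, 6, 11, 12, 13, 15, 16, 1] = (0 5 7 14 15 16 1)(6 10)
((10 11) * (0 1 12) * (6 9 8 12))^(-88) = ((0 1 6 9 8 12)(10 11))^(-88) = (0 6 8)(1 9 12)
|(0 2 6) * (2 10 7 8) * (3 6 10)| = 12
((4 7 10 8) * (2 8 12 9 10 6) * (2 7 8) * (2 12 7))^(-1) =((2 12 9 10 7 6)(4 8))^(-1) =(2 6 7 10 9 12)(4 8)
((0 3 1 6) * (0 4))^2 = ((0 3 1 6 4))^2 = (0 1 4 3 6)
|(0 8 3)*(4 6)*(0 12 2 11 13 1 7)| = |(0 8 3 12 2 11 13 1 7)(4 6)| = 18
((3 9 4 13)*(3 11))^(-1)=((3 9 4 13 11))^(-1)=(3 11 13 4 9)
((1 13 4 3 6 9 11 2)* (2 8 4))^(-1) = ((1 13 2)(3 6 9 11 8 4))^(-1) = (1 2 13)(3 4 8 11 9 6)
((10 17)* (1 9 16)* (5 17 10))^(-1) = (1 16 9)(5 17)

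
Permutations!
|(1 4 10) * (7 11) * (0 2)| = 6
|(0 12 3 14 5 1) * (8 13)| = |(0 12 3 14 5 1)(8 13)| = 6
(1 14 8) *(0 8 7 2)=(0 8 1 14 7 2)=[8, 14, 0, 3, 4, 5, 6, 2, 1, 9, 10, 11, 12, 13, 7]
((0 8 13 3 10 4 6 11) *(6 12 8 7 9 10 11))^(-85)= (0 12)(3 10)(4 11)(7 8)(9 13)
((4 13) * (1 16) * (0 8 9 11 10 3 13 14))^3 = (0 11 13)(1 16)(3 14 9)(4 8 10)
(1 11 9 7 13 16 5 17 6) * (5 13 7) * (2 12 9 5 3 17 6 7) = (1 11 5 6)(2 12 9 3 17 7)(13 16) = [0, 11, 12, 17, 4, 6, 1, 2, 8, 3, 10, 5, 9, 16, 14, 15, 13, 7]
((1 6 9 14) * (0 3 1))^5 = (0 14 9 6 1 3)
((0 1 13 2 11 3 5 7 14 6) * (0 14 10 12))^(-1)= ((0 1 13 2 11 3 5 7 10 12)(6 14))^(-1)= (0 12 10 7 5 3 11 2 13 1)(6 14)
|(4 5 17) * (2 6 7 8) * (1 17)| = |(1 17 4 5)(2 6 7 8)| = 4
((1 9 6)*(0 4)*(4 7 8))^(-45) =(9)(0 4 8 7)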